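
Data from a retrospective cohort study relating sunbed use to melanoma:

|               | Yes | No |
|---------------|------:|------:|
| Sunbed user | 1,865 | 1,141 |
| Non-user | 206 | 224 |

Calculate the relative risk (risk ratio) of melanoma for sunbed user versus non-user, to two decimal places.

Cells: a = 1865, b = 1141, c = 206, d = 224.
Risk in exposed = 1865/3006 = 0.62043; risk in unexposed = 206/430 = 0.47907.
RR = 0.62043 / 0.47907 = 1.29506
The risk among the exposed is 1.30 times that among the unexposed.

1.30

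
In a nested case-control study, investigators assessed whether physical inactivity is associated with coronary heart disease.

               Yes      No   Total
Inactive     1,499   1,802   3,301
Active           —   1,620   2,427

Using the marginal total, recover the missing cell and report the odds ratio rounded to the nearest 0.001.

The missing cell is in the unexposed row: 2427 − 1620 = 807.
So a = 1499, b = 1802, c = 807, d = 1620.
OR = (a·d)/(b·c) = (1499 × 1620) / (1802 × 807) = 2428380 / 1454214 = 1.66989

1.670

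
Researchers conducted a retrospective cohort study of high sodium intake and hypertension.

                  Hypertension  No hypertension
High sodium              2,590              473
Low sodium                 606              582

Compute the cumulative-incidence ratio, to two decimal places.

Cells: a = 2590, b = 473, c = 606, d = 582.
Risk in exposed = 2590/3063 = 0.84558; risk in unexposed = 606/1188 = 0.51010.
RR = 0.84558 / 0.51010 = 1.65766
The risk among the exposed is 1.66 times that among the unexposed.

1.66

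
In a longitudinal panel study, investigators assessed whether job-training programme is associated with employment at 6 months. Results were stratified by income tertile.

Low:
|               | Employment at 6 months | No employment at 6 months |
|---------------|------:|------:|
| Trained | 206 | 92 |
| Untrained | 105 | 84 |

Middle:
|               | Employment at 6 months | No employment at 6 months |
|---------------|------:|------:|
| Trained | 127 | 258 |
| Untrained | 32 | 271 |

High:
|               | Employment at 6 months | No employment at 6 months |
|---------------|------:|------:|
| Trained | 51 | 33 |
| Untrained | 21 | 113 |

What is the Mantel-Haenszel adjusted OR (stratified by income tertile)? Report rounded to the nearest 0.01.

OR_MH = Σ(aᵢdᵢ/nᵢ) / Σ(bᵢcᵢ/nᵢ), where nᵢ is the stratum total.
Stratum 1 (Low): n = 487; a·d/n = 206·84/487 = 35.5318; b·c/n = 92·105/487 = 19.8357
Stratum 2 (Middle): n = 688; a·d/n = 127·271/688 = 50.0247; b·c/n = 258·32/688 = 12.0000
Stratum 3 (High): n = 218; a·d/n = 51·113/218 = 26.4358; b·c/n = 33·21/218 = 3.1789
OR_MH = (35.5318 + 50.0247 + 26.4358) / (19.8357 + 12.0000 + 3.1789) = 111.9923 / 35.0146 = 3.19844

3.20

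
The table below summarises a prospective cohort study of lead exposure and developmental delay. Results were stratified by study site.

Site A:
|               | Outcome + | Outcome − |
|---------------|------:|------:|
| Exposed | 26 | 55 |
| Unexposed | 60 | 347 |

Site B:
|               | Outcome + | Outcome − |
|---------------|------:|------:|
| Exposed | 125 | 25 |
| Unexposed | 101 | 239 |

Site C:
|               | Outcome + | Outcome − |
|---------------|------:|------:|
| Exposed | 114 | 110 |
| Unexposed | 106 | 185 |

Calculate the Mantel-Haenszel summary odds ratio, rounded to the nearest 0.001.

3.484

OR_MH = Σ(aᵢdᵢ/nᵢ) / Σ(bᵢcᵢ/nᵢ), where nᵢ is the stratum total.
Stratum 1 (Site A): n = 488; a·d/n = 26·347/488 = 18.4877; b·c/n = 55·60/488 = 6.7623
Stratum 2 (Site B): n = 490; a·d/n = 125·239/490 = 60.9694; b·c/n = 25·101/490 = 5.1531
Stratum 3 (Site C): n = 515; a·d/n = 114·185/515 = 40.9515; b·c/n = 110·106/515 = 22.6408
OR_MH = (18.4877 + 60.9694 + 40.9515) / (6.7623 + 5.1531 + 22.6408) = 120.4085 / 34.5561 = 3.48443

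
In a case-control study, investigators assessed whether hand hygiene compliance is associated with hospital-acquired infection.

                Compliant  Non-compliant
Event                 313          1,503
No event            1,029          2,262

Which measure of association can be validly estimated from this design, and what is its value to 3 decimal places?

Reading the table with exposure as columns: a = 313 (Compliant, case), b = 1029 (Compliant, non-case), c = 1503 (Non-compliant, case), d = 2262.
This is a case-control study: participants were sampled on outcome status, so risks in the source population cannot be estimated directly — relative risk is not valid here. The odds ratio is the appropriate measure.
OR = (a·d)/(b·c) = (313 × 2262) / (1029 × 1503) = 708006 / 1546587 = 0.45779

0.458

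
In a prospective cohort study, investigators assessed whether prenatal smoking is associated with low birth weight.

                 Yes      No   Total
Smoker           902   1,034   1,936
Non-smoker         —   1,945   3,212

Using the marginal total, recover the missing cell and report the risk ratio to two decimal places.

The missing cell is in the unexposed row: 3212 − 1945 = 1267.
So a = 902, b = 1034, c = 1267, d = 1945.
RR = [a/(a+b)] / [c/(c+d)] = (902/1936) / (1267/3212) = 0.46591/0.39446 = 1.18114

1.18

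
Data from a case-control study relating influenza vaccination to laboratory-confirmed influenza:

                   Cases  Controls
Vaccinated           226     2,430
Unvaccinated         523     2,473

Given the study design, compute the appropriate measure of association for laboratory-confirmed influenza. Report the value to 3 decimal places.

0.440

Cells: a = 226, b = 2430, c = 523, d = 2473.
This is a case-control study: participants were sampled on outcome status, so risks in the source population cannot be estimated directly — relative risk is not valid here. The odds ratio is the appropriate measure.
OR = (a·d)/(b·c) = (226 × 2473) / (2430 × 523) = 558898 / 1270890 = 0.43977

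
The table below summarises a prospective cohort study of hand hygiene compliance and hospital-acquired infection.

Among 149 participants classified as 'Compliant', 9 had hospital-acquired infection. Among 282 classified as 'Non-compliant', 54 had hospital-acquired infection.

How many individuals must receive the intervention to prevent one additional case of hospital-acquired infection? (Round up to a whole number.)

8

Risk in treated group = 9/149 = 0.06040; risk in control = 54/282 = 0.19149.
Absolute risk reduction = 0.19149 − 0.06040 = 0.13109
NNT = 1 / ARR = 1 / 0.13109 = 7.629 → round up → 8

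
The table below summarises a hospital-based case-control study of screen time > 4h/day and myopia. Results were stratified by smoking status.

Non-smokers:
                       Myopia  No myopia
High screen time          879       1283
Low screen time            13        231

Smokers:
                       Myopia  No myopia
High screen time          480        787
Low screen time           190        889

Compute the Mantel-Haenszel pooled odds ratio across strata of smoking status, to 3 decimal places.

3.768

OR_MH = Σ(aᵢdᵢ/nᵢ) / Σ(bᵢcᵢ/nᵢ), where nᵢ is the stratum total.
Stratum 1 (Non-smokers): n = 2406; a·d/n = 879·231/2406 = 84.3928; b·c/n = 1283·13/2406 = 6.9323
Stratum 2 (Smokers): n = 2346; a·d/n = 480·889/2346 = 181.8926; b·c/n = 787·190/2346 = 63.7383
OR_MH = (84.3928 + 181.8926) / (6.9323 + 63.7383) = 266.2854 / 70.6705 = 3.76798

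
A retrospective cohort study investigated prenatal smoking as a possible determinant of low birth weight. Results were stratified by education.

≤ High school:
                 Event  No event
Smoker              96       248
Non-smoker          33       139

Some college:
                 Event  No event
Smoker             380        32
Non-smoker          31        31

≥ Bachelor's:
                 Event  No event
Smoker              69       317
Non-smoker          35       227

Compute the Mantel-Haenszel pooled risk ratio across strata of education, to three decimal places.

1.570

RR_MH = Σ(aᵢ·n₀ᵢ/nᵢ) / Σ(cᵢ·n₁ᵢ/nᵢ), with n₁ᵢ = aᵢ+bᵢ (exposed), n₀ᵢ = cᵢ+dᵢ (unexposed), nᵢ = n₁ᵢ+n₀ᵢ.
Stratum 1 (≤ High school): n₁ = 344, n₀ = 172, n = 516; a·n₀/n = 96·172/516 = 32.0000; c·n₁/n = 33·344/516 = 22.0000
Stratum 2 (Some college): n₁ = 412, n₀ = 62, n = 474; a·n₀/n = 380·62/474 = 49.7046; c·n₁/n = 31·412/474 = 26.9451
Stratum 3 (≥ Bachelor's): n₁ = 386, n₀ = 262, n = 648; a·n₀/n = 69·262/648 = 27.8981; c·n₁/n = 35·386/648 = 20.8488
RR_MH = (32.0000 + 49.7046 + 27.8981) / (22.0000 + 26.9451 + 20.8488) = 109.6028 / 69.7939 = 1.57038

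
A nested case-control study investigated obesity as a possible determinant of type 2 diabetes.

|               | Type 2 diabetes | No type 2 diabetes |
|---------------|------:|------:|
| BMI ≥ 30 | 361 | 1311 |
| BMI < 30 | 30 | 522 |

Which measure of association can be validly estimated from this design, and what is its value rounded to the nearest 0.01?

Cells: a = 361, b = 1311, c = 30, d = 522.
This is a nested case-control study: participants were sampled on outcome status, so risks in the source population cannot be estimated directly — relative risk is not valid here. The odds ratio is the appropriate measure.
OR = (a·d)/(b·c) = (361 × 522) / (1311 × 30) = 188442 / 39330 = 4.79130

4.79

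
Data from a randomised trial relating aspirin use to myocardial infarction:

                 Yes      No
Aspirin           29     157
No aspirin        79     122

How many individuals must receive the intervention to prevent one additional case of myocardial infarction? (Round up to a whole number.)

Risk in treated group = 29/186 = 0.15591; risk in control = 79/201 = 0.39303.
Absolute risk reduction = 0.39303 − 0.15591 = 0.23712
NNT = 1 / ARR = 1 / 0.23712 = 4.217 → round up → 5

5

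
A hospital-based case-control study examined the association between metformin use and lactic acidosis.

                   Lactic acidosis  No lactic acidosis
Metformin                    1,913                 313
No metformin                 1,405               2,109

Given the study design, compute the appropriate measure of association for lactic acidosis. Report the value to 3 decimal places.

9.174

Cells: a = 1913, b = 313, c = 1405, d = 2109.
This is a hospital-based case-control study: participants were sampled on outcome status, so risks in the source population cannot be estimated directly — relative risk is not valid here. The odds ratio is the appropriate measure.
OR = (a·d)/(b·c) = (1913 × 2109) / (313 × 1405) = 4034517 / 439765 = 9.17426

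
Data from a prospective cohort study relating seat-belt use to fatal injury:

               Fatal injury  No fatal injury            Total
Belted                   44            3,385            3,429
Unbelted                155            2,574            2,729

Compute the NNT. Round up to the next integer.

Risk in treated group = 44/3429 = 0.01283; risk in control = 155/2729 = 0.05680.
Absolute risk reduction = 0.05680 − 0.01283 = 0.04397
NNT = 1 / ARR = 1 / 0.04397 = 22.745 → round up → 23

23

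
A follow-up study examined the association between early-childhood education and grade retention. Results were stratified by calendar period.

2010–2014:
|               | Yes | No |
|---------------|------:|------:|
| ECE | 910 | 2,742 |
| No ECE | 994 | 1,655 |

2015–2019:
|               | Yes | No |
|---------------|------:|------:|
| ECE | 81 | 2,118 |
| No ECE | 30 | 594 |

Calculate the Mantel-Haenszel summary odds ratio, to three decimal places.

OR_MH = Σ(aᵢdᵢ/nᵢ) / Σ(bᵢcᵢ/nᵢ), where nᵢ is the stratum total.
Stratum 1 (2010–2014): n = 6301; a·d/n = 910·1655/6301 = 239.0176; b·c/n = 2742·994/6301 = 432.5580
Stratum 2 (2015–2019): n = 2823; a·d/n = 81·594/2823 = 17.0436; b·c/n = 2118·30/2823 = 22.5080
OR_MH = (239.0176 + 17.0436) / (432.5580 + 22.5080) = 256.0612 / 455.0660 = 0.56269

0.563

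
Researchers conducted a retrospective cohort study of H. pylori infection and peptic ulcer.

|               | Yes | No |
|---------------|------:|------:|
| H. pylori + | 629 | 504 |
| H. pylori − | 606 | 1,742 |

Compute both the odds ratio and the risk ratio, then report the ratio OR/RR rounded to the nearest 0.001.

Cells: a = 629, b = 504, c = 606, d = 1742.
OR = (629·1742)/(504·606) = 1095718/305424 = 3.58753
Risk in exposed = 629/1133 = 0.55516; risk in unexposed = 606/2348 = 0.25809; RR = 2.15103
OR/RR = 3.58753 / 2.15103 = 1.66782
The outcome is not rare, so the OR lies further from 1 than the RR.

1.668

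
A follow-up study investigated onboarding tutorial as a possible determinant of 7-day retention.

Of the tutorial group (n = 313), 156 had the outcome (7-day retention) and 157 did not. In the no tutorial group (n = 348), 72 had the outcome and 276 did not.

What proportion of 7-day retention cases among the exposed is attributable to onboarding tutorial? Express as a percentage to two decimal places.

From the description: a = 156, b = 157, c = 72, d = 276.
Risk in exposed = 156/313 = 0.49840; risk in unexposed = 72/348 = 0.20690.
RR = 0.49840/0.20690 = 2.40895
AR% = (RR − 1)/RR × 100 = (2.40895 − 1)/2.40895 × 100 = 58.4881%

58.49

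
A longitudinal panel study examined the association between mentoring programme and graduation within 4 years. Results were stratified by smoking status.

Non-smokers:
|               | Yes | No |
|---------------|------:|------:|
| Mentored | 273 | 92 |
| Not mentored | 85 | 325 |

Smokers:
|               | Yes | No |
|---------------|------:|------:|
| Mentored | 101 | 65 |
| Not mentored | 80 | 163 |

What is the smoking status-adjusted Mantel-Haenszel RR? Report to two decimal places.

RR_MH = Σ(aᵢ·n₀ᵢ/nᵢ) / Σ(cᵢ·n₁ᵢ/nᵢ), with n₁ᵢ = aᵢ+bᵢ (exposed), n₀ᵢ = cᵢ+dᵢ (unexposed), nᵢ = n₁ᵢ+n₀ᵢ.
Stratum 1 (Non-smokers): n₁ = 365, n₀ = 410, n = 775; a·n₀/n = 273·410/775 = 144.4258; c·n₁/n = 85·365/775 = 40.0323
Stratum 2 (Smokers): n₁ = 166, n₀ = 243, n = 409; a·n₀/n = 101·243/409 = 60.0073; c·n₁/n = 80·166/409 = 32.4694
RR_MH = (144.4258 + 60.0073) / (40.0323 + 32.4694) = 204.4331 / 72.5017 = 2.81970

2.82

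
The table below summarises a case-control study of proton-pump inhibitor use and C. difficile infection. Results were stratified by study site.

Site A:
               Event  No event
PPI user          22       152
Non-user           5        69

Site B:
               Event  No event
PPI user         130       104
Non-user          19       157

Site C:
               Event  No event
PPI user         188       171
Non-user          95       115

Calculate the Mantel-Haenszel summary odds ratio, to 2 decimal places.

2.58

OR_MH = Σ(aᵢdᵢ/nᵢ) / Σ(bᵢcᵢ/nᵢ), where nᵢ is the stratum total.
Stratum 1 (Site A): n = 248; a·d/n = 22·69/248 = 6.1210; b·c/n = 152·5/248 = 3.0645
Stratum 2 (Site B): n = 410; a·d/n = 130·157/410 = 49.7805; b·c/n = 104·19/410 = 4.8195
Stratum 3 (Site C): n = 569; a·d/n = 188·115/569 = 37.9965; b·c/n = 171·95/569 = 28.5501
OR_MH = (6.1210 + 49.7805 + 37.9965) / (3.0645 + 4.8195 + 28.5501) = 93.8979 / 36.4341 = 2.57720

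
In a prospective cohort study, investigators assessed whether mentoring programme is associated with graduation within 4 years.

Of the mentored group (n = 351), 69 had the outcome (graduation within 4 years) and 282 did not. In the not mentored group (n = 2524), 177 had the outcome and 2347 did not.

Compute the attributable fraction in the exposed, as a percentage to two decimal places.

64.33

From the description: a = 69, b = 282, c = 177, d = 2347.
Risk in exposed = 69/351 = 0.19658; risk in unexposed = 177/2524 = 0.07013.
RR = 0.19658/0.07013 = 2.80323
AR% = (RR − 1)/RR × 100 = (2.80323 − 1)/2.80323 × 100 = 64.3268%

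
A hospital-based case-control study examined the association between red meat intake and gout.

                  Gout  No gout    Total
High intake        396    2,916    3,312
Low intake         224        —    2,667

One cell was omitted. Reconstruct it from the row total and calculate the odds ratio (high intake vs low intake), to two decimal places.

1.48

The missing cell is in the unexposed row: 2667 − 224 = 2443.
So a = 396, b = 2916, c = 224, d = 2443.
OR = (a·d)/(b·c) = (396 × 2443) / (2916 × 224) = 967428 / 653184 = 1.48110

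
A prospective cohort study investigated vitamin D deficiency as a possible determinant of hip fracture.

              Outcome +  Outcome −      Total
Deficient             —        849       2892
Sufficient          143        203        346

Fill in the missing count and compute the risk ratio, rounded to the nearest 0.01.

1.71

The missing cell is in the exposed row: 2892 − 849 = 2043.
So a = 2043, b = 849, c = 143, d = 203.
RR = [a/(a+b)] / [c/(c+d)] = (2043/2892) / (143/346) = 0.70643/0.41329 = 1.70927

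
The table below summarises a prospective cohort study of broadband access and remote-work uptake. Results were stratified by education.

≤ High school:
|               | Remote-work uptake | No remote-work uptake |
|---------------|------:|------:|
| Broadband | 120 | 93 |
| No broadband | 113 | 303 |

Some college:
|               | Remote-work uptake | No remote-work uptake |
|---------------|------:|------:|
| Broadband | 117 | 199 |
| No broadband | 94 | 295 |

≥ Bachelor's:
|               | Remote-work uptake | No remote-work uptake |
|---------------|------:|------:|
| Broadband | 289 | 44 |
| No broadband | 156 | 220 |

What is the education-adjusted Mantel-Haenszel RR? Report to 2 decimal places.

1.93

RR_MH = Σ(aᵢ·n₀ᵢ/nᵢ) / Σ(cᵢ·n₁ᵢ/nᵢ), with n₁ᵢ = aᵢ+bᵢ (exposed), n₀ᵢ = cᵢ+dᵢ (unexposed), nᵢ = n₁ᵢ+n₀ᵢ.
Stratum 1 (≤ High school): n₁ = 213, n₀ = 416, n = 629; a·n₀/n = 120·416/629 = 79.3641; c·n₁/n = 113·213/629 = 38.2655
Stratum 2 (Some college): n₁ = 316, n₀ = 389, n = 705; a·n₀/n = 117·389/705 = 64.5574; c·n₁/n = 94·316/705 = 42.1333
Stratum 3 (≥ Bachelor's): n₁ = 333, n₀ = 376, n = 709; a·n₀/n = 289·376/709 = 153.2638; c·n₁/n = 156·333/709 = 73.2694
RR_MH = (79.3641 + 64.5574 + 153.2638) / (38.2655 + 42.1333 + 73.2694) = 297.1853 / 153.6682 = 1.93394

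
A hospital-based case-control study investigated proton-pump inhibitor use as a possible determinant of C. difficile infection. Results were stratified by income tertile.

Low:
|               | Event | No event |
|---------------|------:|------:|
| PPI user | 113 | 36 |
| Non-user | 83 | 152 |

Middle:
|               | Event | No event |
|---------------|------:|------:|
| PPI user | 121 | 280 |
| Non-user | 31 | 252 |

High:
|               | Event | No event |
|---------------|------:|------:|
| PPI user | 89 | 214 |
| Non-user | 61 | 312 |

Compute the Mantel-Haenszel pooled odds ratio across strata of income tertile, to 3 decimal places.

3.277

OR_MH = Σ(aᵢdᵢ/nᵢ) / Σ(bᵢcᵢ/nᵢ), where nᵢ is the stratum total.
Stratum 1 (Low): n = 384; a·d/n = 113·152/384 = 44.7292; b·c/n = 36·83/384 = 7.7812
Stratum 2 (Middle): n = 684; a·d/n = 121·252/684 = 44.5789; b·c/n = 280·31/684 = 12.6901
Stratum 3 (High): n = 676; a·d/n = 89·312/676 = 41.0769; b·c/n = 214·61/676 = 19.3107
OR_MH = (44.7292 + 44.5789 + 41.0769) / (7.7812 + 12.6901 + 19.3107) = 130.3850 / 39.7820 = 3.27749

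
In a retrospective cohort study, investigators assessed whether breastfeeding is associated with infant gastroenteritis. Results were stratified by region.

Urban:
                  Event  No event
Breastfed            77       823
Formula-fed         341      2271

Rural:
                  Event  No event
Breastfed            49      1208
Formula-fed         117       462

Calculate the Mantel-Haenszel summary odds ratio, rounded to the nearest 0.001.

0.396

OR_MH = Σ(aᵢdᵢ/nᵢ) / Σ(bᵢcᵢ/nᵢ), where nᵢ is the stratum total.
Stratum 1 (Urban): n = 3512; a·d/n = 77·2271/3512 = 49.7913; b·c/n = 823·341/3512 = 79.9097
Stratum 2 (Rural): n = 1836; a·d/n = 49·462/1836 = 12.3301; b·c/n = 1208·117/1836 = 76.9804
OR_MH = (49.7913 + 12.3301) / (79.9097 + 76.9804) = 62.1214 / 156.8901 = 0.39595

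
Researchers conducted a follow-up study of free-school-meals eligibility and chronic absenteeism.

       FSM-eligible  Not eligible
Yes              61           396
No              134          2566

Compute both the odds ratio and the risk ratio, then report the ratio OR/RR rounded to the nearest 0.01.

1.26

Reading the table with exposure as columns: a = 61 (FSM-eligible, case), b = 134 (FSM-eligible, non-case), c = 396 (Not eligible, case), d = 2566.
OR = (61·2566)/(134·396) = 156526/53064 = 2.94976
Risk in exposed = 61/195 = 0.31282; risk in unexposed = 396/2962 = 0.13369; RR = 2.33983
OR/RR = 2.94976 / 2.33983 = 1.26067
The outcome is not rare, so the OR lies further from 1 than the RR.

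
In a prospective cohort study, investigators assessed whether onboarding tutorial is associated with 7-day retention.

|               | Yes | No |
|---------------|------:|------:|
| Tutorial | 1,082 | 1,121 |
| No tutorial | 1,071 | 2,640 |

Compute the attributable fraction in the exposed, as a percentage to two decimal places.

Cells: a = 1082, b = 1121, c = 1071, d = 2640.
Risk in exposed = 1082/2203 = 0.49115; risk in unexposed = 1071/3711 = 0.28860.
RR = 0.49115/0.28860 = 1.70182
AR% = (RR − 1)/RR × 100 = (1.70182 − 1)/1.70182 × 100 = 41.2395%

41.24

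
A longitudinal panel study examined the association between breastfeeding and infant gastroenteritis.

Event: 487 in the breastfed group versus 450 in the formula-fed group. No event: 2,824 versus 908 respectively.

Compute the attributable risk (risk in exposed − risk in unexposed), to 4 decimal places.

From the description: a = 487, b = 2824, c = 450, d = 908.
Risk in exposed = 487/3311 = 0.147085; risk in unexposed = 450/1358 = 0.331370.
Risk difference = 0.147085 − 0.331370 = -0.184284

-0.1843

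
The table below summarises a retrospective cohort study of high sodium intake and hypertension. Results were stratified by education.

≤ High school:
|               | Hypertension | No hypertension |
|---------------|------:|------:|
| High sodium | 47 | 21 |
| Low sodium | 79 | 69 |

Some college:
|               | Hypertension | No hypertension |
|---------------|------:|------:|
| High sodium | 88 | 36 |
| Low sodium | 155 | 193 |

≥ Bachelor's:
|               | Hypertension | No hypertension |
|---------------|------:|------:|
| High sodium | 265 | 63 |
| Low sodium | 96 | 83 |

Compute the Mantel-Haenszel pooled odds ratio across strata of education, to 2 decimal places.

OR_MH = Σ(aᵢdᵢ/nᵢ) / Σ(bᵢcᵢ/nᵢ), where nᵢ is the stratum total.
Stratum 1 (≤ High school): n = 216; a·d/n = 47·69/216 = 15.0139; b·c/n = 21·79/216 = 7.6806
Stratum 2 (Some college): n = 472; a·d/n = 88·193/472 = 35.9831; b·c/n = 36·155/472 = 11.8220
Stratum 3 (≥ Bachelor's): n = 507; a·d/n = 265·83/507 = 43.3826; b·c/n = 63·96/507 = 11.9290
OR_MH = (15.0139 + 35.9831 + 43.3826) / (7.6806 + 11.8220 + 11.9290) = 94.3796 / 31.4316 = 3.00270

3.00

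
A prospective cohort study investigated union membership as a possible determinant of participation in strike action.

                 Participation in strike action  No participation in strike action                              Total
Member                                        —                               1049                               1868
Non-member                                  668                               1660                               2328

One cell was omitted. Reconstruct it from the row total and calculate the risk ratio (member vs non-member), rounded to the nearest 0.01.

The missing cell is in the exposed row: 1868 − 1049 = 819.
So a = 819, b = 1049, c = 668, d = 1660.
RR = [a/(a+b)] / [c/(c+d)] = (819/1868) / (668/2328) = 0.43844/0.28694 = 1.52797

1.53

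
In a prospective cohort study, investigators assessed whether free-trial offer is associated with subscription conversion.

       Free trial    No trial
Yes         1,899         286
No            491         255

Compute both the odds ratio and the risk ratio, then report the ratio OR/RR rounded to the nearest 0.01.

2.29

Reading the table with exposure as columns: a = 1899 (Free trial, case), b = 491 (Free trial, non-case), c = 286 (No trial, case), d = 255.
OR = (1899·255)/(491·286) = 484245/140426 = 3.44840
Risk in exposed = 1899/2390 = 0.79456; risk in unexposed = 286/541 = 0.52865; RR = 1.50300
OR/RR = 3.44840 / 1.50300 = 2.29435
The outcome is not rare, so the OR lies further from 1 than the RR.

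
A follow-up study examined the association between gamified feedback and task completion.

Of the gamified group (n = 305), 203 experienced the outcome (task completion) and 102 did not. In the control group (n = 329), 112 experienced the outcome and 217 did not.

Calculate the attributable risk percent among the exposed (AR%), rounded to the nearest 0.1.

48.9

From the description: a = 203, b = 102, c = 112, d = 217.
Risk in exposed = 203/305 = 0.66557; risk in unexposed = 112/329 = 0.34043.
RR = 0.66557/0.34043 = 1.95512
AR% = (RR − 1)/RR × 100 = (1.95512 − 1)/1.95512 × 100 = 48.8523%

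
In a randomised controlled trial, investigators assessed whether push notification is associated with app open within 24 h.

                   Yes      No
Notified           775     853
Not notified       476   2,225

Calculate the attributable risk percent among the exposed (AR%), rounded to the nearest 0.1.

63.0

Cells: a = 775, b = 853, c = 476, d = 2225.
Risk in exposed = 775/1628 = 0.47604; risk in unexposed = 476/2701 = 0.17623.
RR = 0.47604/0.17623 = 2.70125
AR% = (RR − 1)/RR × 100 = (2.70125 − 1)/2.70125 × 100 = 62.9801%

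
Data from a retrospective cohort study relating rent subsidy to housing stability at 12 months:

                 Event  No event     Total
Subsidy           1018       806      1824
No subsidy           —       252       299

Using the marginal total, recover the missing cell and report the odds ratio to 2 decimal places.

6.77

The missing cell is in the unexposed row: 299 − 252 = 47.
So a = 1018, b = 806, c = 47, d = 252.
OR = (a·d)/(b·c) = (1018 × 252) / (806 × 47) = 256536 / 37882 = 6.77198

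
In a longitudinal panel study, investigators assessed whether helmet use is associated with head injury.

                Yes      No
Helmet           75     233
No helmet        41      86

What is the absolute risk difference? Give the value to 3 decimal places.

-0.079

Cells: a = 75, b = 233, c = 41, d = 86.
Risk in exposed = 75/308 = 0.243506; risk in unexposed = 41/127 = 0.322835.
Risk difference = 0.243506 − 0.322835 = -0.079328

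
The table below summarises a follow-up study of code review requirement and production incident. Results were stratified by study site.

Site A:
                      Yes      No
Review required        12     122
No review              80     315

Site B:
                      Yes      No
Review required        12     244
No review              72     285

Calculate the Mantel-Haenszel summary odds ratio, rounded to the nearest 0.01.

OR_MH = Σ(aᵢdᵢ/nᵢ) / Σ(bᵢcᵢ/nᵢ), where nᵢ is the stratum total.
Stratum 1 (Site A): n = 529; a·d/n = 12·315/529 = 7.1456; b·c/n = 122·80/529 = 18.4499
Stratum 2 (Site B): n = 613; a·d/n = 12·285/613 = 5.5791; b·c/n = 244·72/613 = 28.6591
OR_MH = (7.1456 + 5.5791) / (18.4499 + 28.6591) = 12.7247 / 47.1090 = 0.27011

0.27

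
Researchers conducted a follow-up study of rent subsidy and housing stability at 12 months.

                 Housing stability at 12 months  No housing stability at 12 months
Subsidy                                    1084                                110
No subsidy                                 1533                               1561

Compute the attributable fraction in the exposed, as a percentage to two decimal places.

Cells: a = 1084, b = 110, c = 1533, d = 1561.
Risk in exposed = 1084/1194 = 0.90787; risk in unexposed = 1533/3094 = 0.49548.
RR = 0.90787/0.49548 = 1.83233
AR% = (RR − 1)/RR × 100 = (1.83233 − 1)/1.83233 × 100 = 45.4246%

45.42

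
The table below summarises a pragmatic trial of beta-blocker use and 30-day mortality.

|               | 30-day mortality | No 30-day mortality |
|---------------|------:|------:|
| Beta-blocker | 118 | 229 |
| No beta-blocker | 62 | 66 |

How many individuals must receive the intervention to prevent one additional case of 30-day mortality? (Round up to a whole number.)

7

Risk in treated group = 118/347 = 0.34006; risk in control = 62/128 = 0.48438.
Absolute risk reduction = 0.48438 − 0.34006 = 0.14432
NNT = 1 / ARR = 1 / 0.14432 = 6.929 → round up → 7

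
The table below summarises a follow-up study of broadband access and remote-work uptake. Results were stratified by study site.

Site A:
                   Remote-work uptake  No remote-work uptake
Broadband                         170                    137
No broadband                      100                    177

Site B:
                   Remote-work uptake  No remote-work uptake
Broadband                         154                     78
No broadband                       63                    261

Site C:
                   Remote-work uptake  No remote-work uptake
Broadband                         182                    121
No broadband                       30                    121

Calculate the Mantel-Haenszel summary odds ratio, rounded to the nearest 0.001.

OR_MH = Σ(aᵢdᵢ/nᵢ) / Σ(bᵢcᵢ/nᵢ), where nᵢ is the stratum total.
Stratum 1 (Site A): n = 584; a·d/n = 170·177/584 = 51.5240; b·c/n = 137·100/584 = 23.4589
Stratum 2 (Site B): n = 556; a·d/n = 154·261/556 = 72.2914; b·c/n = 78·63/556 = 8.8381
Stratum 3 (Site C): n = 454; a·d/n = 182·121/454 = 48.5066; b·c/n = 121·30/454 = 7.9956
OR_MH = (51.5240 + 72.2914 + 48.5066) / (23.4589 + 8.8381 + 7.9956) = 172.3219 / 40.2926 = 4.27676

4.277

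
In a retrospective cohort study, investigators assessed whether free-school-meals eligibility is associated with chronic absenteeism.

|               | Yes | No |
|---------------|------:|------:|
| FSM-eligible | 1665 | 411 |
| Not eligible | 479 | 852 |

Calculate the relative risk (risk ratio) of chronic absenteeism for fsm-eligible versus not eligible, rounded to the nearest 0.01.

Cells: a = 1665, b = 411, c = 479, d = 852.
Risk in exposed = 1665/2076 = 0.80202; risk in unexposed = 479/1331 = 0.35988.
RR = 0.80202 / 0.35988 = 2.22859
The risk among the exposed is 2.23 times that among the unexposed.

2.23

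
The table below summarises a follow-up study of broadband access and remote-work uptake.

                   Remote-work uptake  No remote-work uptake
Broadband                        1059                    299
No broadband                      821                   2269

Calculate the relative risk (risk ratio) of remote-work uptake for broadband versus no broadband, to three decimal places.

2.935

Cells: a = 1059, b = 299, c = 821, d = 2269.
Risk in exposed = 1059/1358 = 0.77982; risk in unexposed = 821/3090 = 0.26570.
RR = 0.77982 / 0.26570 = 2.93502
The risk among the exposed is 2.94 times that among the unexposed.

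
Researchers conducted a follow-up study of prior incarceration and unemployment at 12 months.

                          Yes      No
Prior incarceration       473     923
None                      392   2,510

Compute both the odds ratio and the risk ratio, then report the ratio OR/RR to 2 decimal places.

Cells: a = 473, b = 923, c = 392, d = 2510.
OR = (473·2510)/(923·392) = 1187230/361816 = 3.28131
Risk in exposed = 473/1396 = 0.33883; risk in unexposed = 392/2902 = 0.13508; RR = 2.50834
OR/RR = 3.28131 / 2.50834 = 1.30816
The outcome is not rare, so the OR lies further from 1 than the RR.

1.31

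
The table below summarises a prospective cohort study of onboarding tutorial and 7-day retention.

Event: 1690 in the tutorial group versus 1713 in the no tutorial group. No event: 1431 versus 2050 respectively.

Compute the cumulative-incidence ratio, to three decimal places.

1.190

From the description: a = 1690, b = 1431, c = 1713, d = 2050.
Risk in exposed = 1690/3121 = 0.54149; risk in unexposed = 1713/3763 = 0.45522.
RR = 0.54149 / 0.45522 = 1.18951
The risk among the exposed is 1.19 times that among the unexposed.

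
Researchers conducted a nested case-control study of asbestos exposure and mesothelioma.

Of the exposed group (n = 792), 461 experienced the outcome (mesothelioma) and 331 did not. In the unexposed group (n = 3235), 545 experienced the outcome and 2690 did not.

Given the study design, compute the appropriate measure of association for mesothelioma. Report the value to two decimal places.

From the description: a = 461, b = 331, c = 545, d = 2690.
This is a nested case-control study: participants were sampled on outcome status, so risks in the source population cannot be estimated directly — relative risk is not valid here. The odds ratio is the appropriate measure.
OR = (a·d)/(b·c) = (461 × 2690) / (331 × 545) = 1240090 / 180395 = 6.87430

6.87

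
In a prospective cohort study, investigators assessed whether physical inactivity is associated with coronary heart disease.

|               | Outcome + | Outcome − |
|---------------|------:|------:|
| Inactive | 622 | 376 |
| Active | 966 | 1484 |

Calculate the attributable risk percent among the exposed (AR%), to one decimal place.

Cells: a = 622, b = 376, c = 966, d = 1484.
Risk in exposed = 622/998 = 0.62325; risk in unexposed = 966/2450 = 0.39429.
RR = 0.62325/0.39429 = 1.58070
AR% = (RR − 1)/RR × 100 = (1.58070 − 1)/1.58070 × 100 = 36.7368%

36.7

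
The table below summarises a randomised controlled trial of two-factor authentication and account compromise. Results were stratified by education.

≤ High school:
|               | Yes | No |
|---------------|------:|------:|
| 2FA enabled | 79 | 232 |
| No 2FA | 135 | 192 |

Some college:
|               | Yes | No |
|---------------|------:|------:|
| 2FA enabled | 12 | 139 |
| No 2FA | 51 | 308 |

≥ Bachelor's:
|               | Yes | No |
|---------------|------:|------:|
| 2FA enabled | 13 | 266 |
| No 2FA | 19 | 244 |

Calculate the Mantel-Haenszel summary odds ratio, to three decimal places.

0.510

OR_MH = Σ(aᵢdᵢ/nᵢ) / Σ(bᵢcᵢ/nᵢ), where nᵢ is the stratum total.
Stratum 1 (≤ High school): n = 638; a·d/n = 79·192/638 = 23.7743; b·c/n = 232·135/638 = 49.0909
Stratum 2 (Some college): n = 510; a·d/n = 12·308/510 = 7.2471; b·c/n = 139·51/510 = 13.9000
Stratum 3 (≥ Bachelor's): n = 542; a·d/n = 13·244/542 = 5.8524; b·c/n = 266·19/542 = 9.3247
OR_MH = (23.7743 + 7.2471 + 5.8524) / (49.0909 + 13.9000 + 9.3247) = 36.8738 / 72.3156 = 0.50990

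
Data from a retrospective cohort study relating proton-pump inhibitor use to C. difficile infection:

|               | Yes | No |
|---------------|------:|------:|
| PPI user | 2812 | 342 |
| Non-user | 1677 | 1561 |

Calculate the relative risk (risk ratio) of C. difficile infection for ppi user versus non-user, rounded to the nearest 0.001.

Cells: a = 2812, b = 342, c = 1677, d = 1561.
Risk in exposed = 2812/3154 = 0.89157; risk in unexposed = 1677/3238 = 0.51791.
RR = 0.89157 / 0.51791 = 1.72146
The risk among the exposed is 1.72 times that among the unexposed.

1.721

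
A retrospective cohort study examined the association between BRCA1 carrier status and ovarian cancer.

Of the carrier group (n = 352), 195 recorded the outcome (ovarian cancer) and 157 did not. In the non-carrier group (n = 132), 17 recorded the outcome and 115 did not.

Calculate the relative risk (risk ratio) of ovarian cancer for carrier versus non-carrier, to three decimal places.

From the description: a = 195, b = 157, c = 17, d = 115.
Risk in exposed = 195/352 = 0.55398; risk in unexposed = 17/132 = 0.12879.
RR = 0.55398 / 0.12879 = 4.30147
The risk among the exposed is 4.30 times that among the unexposed.

4.301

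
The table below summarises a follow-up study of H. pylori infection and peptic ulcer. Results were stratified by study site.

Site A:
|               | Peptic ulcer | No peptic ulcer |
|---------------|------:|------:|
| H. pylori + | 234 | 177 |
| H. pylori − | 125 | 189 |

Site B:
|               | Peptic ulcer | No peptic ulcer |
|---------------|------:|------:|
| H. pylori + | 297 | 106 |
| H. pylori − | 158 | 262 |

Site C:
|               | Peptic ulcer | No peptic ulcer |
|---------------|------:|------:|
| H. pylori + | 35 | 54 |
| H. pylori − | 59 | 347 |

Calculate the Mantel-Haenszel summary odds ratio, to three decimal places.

OR_MH = Σ(aᵢdᵢ/nᵢ) / Σ(bᵢcᵢ/nᵢ), where nᵢ is the stratum total.
Stratum 1 (Site A): n = 725; a·d/n = 234·189/725 = 61.0014; b·c/n = 177·125/725 = 30.5172
Stratum 2 (Site B): n = 823; a·d/n = 297·262/823 = 94.5492; b·c/n = 106·158/823 = 20.3499
Stratum 3 (Site C): n = 495; a·d/n = 35·347/495 = 24.5354; b·c/n = 54·59/495 = 6.4364
OR_MH = (61.0014 + 94.5492 + 24.5354) / (30.5172 + 20.3499 + 6.4364) = 180.0859 / 57.3035 = 3.14267

3.143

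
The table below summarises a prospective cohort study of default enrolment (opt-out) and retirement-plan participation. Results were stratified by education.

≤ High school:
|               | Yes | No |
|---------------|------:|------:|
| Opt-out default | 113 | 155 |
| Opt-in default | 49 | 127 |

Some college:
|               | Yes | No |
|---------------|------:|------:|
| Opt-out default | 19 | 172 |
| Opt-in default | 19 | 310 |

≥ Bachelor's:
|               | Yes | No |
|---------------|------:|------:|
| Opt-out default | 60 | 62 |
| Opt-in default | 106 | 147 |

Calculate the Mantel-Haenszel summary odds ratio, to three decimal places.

OR_MH = Σ(aᵢdᵢ/nᵢ) / Σ(bᵢcᵢ/nᵢ), where nᵢ is the stratum total.
Stratum 1 (≤ High school): n = 444; a·d/n = 113·127/444 = 32.3221; b·c/n = 155·49/444 = 17.1059
Stratum 2 (Some college): n = 520; a·d/n = 19·310/520 = 11.3269; b·c/n = 172·19/520 = 6.2846
Stratum 3 (≥ Bachelor's): n = 375; a·d/n = 60·147/375 = 23.5200; b·c/n = 62·106/375 = 17.5253
OR_MH = (32.3221 + 11.3269 + 23.5200) / (17.1059 + 6.2846 + 17.5253) = 67.1690 / 40.9158 = 1.64164

1.642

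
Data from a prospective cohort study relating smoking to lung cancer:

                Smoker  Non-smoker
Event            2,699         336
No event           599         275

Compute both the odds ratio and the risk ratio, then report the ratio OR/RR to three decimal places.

Reading the table with exposure as columns: a = 2699 (Smoker, case), b = 599 (Smoker, non-case), c = 336 (Non-smoker, case), d = 275.
OR = (2699·275)/(599·336) = 742225/201264 = 3.68782
Risk in exposed = 2699/3298 = 0.81837; risk in unexposed = 336/611 = 0.54992; RR = 1.48818
OR/RR = 3.68782 / 1.48818 = 2.47808
The outcome is not rare, so the OR lies further from 1 than the RR.

2.478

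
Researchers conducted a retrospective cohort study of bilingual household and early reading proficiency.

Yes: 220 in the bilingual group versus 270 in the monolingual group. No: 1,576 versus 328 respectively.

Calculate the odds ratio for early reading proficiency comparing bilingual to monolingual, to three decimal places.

From the description: a = 220, b = 1576, c = 270, d = 328.
OR = (a·d)/(b·c) = (220 × 328) / (1576 × 270) = 72160 / 425520 = 0.16958
Exposure is associated with lower odds of early reading proficiency (OR = 0.17 < 1).

0.170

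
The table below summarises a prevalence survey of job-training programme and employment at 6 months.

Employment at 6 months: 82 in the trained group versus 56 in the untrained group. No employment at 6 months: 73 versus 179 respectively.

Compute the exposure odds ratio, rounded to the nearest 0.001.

3.591

From the description: a = 82, b = 73, c = 56, d = 179.
OR = (a·d)/(b·c) = (82 × 179) / (73 × 56) = 14678 / 4088 = 3.59051
The odds of employment at 6 months are about 3.59 times as high in the trained group.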